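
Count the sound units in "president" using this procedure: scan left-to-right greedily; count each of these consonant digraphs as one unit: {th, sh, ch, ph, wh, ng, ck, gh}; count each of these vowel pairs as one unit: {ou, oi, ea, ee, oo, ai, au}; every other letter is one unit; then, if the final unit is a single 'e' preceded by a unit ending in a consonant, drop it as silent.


Word: "president" (9 letters)
Left-to-right scan:
  1. 'p' (letter)
  2. 'r' (letter)
  3. 'e' (letter)
  4. 's' (letter)
  5. 'i' (letter)
  6. 'd' (letter)
  7. 'e' (letter)
  8. 'n' (letter)
  9. 't' (letter)
Units from scan: 9
Sound units = 9 units


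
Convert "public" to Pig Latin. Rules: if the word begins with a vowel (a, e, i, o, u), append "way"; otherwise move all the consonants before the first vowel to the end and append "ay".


Word: "public"
Starts with consonant(s) → move to end, add 'ay'
Consonant cluster: "p"
Pig Latin = "ublicpay"


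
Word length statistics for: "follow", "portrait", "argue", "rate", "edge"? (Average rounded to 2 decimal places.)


Lengths: "follow"=6, "portrait"=8, "argue"=5, "rate"=4, "edge"=4
Sum = 27, Count = 5
Average = 27/5 = 5.40
= avg=5.40, min=4, max=8


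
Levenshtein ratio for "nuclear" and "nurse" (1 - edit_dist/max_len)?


Word 1: "nuclear" (length 7)
Word 2: "nurse" (length 5)
One optimal edit sequence:
  1. keep 'n'
  2. keep 'u'
  3. substitute 'c' -> 'r'  (+1)
  4. substitute 'l' -> 's'  (+1)
  5. keep 'e'
  6. delete 'a'  (+1)
  7. delete 'r'  (+1)
Edit distance = 4
Max length = max(7, 5) = 7
Similarity = 1 - 4/7
= 0.4286


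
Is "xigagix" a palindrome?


Word: "xigagix"
Reversed: "xigagix"
Forward == Backward? xigagix == xigagix
Palindrome = Yes


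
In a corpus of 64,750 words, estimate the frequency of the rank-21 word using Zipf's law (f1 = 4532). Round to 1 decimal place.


Zipf's law: f(r) = f(1) / r
f(1) = 4532
f(21) = 4532 / 21
= 215.8 occurrences


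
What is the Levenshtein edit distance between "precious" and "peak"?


Word 1: "precious" (length 8)
Word 2: "peak" (length 4)
One optimal edit sequence (insert/delete/substitute each cost 1):
  1. keep 'p'
  2. delete 'r'  (+1)
  3. keep 'e'
  4. delete 'c'  (+1)
  5. delete 'i'  (+1)
  6. delete 'o'  (+1)
  7. substitute 'u' -> 'a'  (+1)
  8. substitute 's' -> 'k'  (+1)
Total edit operations: 6
Edit distance = 6


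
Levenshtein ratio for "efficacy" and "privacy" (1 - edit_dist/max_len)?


Word 1: "efficacy" (length 8)
Word 2: "privacy" (length 7)
One optimal edit sequence:
  1. delete 'e'  (+1)
  2. substitute 'f' -> 'p'  (+1)
  3. substitute 'f' -> 'r'  (+1)
  4. keep 'i'
  5. substitute 'c' -> 'v'  (+1)
  6. keep 'a'
  7. keep 'c'
  8. keep 'y'
Edit distance = 4
Max length = max(8, 7) = 8
Similarity = 1 - 4/8
= 0.5000


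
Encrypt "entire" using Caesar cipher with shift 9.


Word: "entire"
Shift: 9
Each letter → (letter + shift) mod 26:
  'e' (4) + 9 = 13 → 'n'
  'n' (13) + 9 = 22 → 'w'
  't' (19) + 9 = 2 → 'c'
  'i' (8) + 9 = 17 → 'r'
  'r' (17) + 9 = 0 → 'a'
  'e' (4) + 9 = 13 → 'n'
Result = "nwcran"


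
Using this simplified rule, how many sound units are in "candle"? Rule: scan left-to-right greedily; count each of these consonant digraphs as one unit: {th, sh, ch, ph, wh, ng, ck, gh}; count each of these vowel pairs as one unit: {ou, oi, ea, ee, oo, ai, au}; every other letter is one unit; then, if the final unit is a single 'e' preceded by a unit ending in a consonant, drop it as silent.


Word: "candle" (6 letters)
Left-to-right scan:
  1. 'c' (letter)
  2. 'a' (letter)
  3. 'n' (letter)
  4. 'd' (letter)
  5. 'l' (letter)
  6. 'e' (letter)
Units from scan: 6
Final unit is 'e' after a consonant -> drop as silent (-1)
Sound units = 5 units


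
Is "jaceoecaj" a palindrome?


Word: "jaceoecaj"
Reversed: "jaceoecaj"
Forward == Backward? jaceoecaj == jaceoecaj
Palindrome = Yes


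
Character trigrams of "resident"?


Word: "resident" (length 8)
Number of trigrams = 8 - 3 + 1 = 6
  Position 0: "res"
  Position 1: "esi"
  Position 2: "sid"
  Position 3: "ide"
  Position 4: "den"
  Position 5: "ent"
Trigrams = "res", "esi", "sid", "ide", "den", "ent"


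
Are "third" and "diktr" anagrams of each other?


Word 1: "third" → sorted: dhirt
Word 2: "diktr" → sorted: dikrt
Same letters? dhirt != dikrt
Anagram = No


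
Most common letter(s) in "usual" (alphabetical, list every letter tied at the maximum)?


Word: "usual"
Letter counts:
  'a': 1
  'l': 1
  's': 1
  'u': 2
Maximum count = 2
Most frequent = 'u' (2 times each)


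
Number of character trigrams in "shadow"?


Word: "shadow" (length 6)
Number of 3-grams = length - 3 + 1 = 6 - 3 + 1
= 4


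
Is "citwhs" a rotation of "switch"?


Word: "switch", Candidate: "citwhs"
Method: check if candidate is substring of word+word
"switchswitch" contains "citwhs"? No
Is rotation = No


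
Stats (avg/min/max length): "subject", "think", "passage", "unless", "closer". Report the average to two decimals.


Lengths: "subject"=7, "think"=5, "passage"=7, "unless"=6, "closer"=6
Sum = 31, Count = 5
Average = 31/5 = 6.20
= avg=6.20, min=5, max=7


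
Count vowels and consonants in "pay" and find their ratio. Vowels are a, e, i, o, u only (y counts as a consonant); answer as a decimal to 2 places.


Word: "pay"
Vowels (a,e,i,o,u): 1
Consonants: 2
Ratio = 1/2
= 0.50


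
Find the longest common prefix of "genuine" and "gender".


Word 1: "genuine"
Word 2: "gender"
Comparing from start:
  Pos 0: 'g' == 'g'
  Pos 1: 'e' == 'e'
  Pos 2: 'n' == 'n'
  Pos 3: 'u' != 'd' (stop)
LCP = "gen" (length 3)


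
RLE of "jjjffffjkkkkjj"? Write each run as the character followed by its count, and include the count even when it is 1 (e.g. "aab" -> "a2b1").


String: "jjjffffjkkkkjj"
Scanning for consecutive runs:
  'j' x 3
  'f' x 4
  'j' x 1
  'k' x 4
  'j' x 2
RLE = "j3f4j1k4j2"


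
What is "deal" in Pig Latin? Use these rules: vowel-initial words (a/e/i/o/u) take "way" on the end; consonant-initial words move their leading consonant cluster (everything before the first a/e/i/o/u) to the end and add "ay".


Word: "deal"
Starts with consonant(s) → move to end, add 'ay'
Consonant cluster: "d"
Pig Latin = "ealday"


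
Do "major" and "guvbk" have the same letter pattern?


Pattern of "major": [0, 1, 2, 3, 4]
Pattern of "guvbk": [0, 1, 2, 3, 4]
Patterns match
Same pattern = Yes


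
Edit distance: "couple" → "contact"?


Word 1: "couple" (length 6)
Word 2: "contact" (length 7)
One optimal edit sequence (insert/delete/substitute each cost 1):
  1. keep 'c'
  2. keep 'o'
  3. insert 'n'  (+1)
  4. substitute 'u' -> 't'  (+1)
  5. substitute 'p' -> 'a'  (+1)
  6. substitute 'l' -> 'c'  (+1)
  7. substitute 'e' -> 't'  (+1)
Total edit operations: 5
Edit distance = 5


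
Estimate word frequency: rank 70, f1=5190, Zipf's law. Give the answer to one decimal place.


Zipf's law: f(r) = f(1) / r
f(1) = 5190
f(70) = 5190 / 70
= 74.1 occurrences


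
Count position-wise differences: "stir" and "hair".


Comparing character by character (same length = 4):
  Pos 0: 's' vs 'h' !=
  Pos 1: 't' vs 'a' !=
  Pos 2: 'i' vs 'i' =
  Pos 3: 'r' vs 'r' =
Hamming distance = 2


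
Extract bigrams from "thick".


Word: "thick" (length 5)
Number of bigrams = 5 - 2 + 1 = 4
  Position 0: "th"
  Position 1: "hi"
  Position 2: "ic"
  Position 3: "ck"
Bigrams = "th", "hi", "ic", "ck"


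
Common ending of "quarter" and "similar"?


Word 1: "quarter"
Word 2: "similar"
Comparing from end:
  Pos -1: 'r' == 'r'
  Pos -2: 'e' != 'a' (stop)
LCS = "r" (length 1)


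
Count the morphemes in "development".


Word: "development"
Morphemes: develop | -ment
Each morpheme carries meaning
= 2 morphemes


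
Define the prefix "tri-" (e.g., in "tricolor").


Prefix: tri-
As in: tricolor -> tri- + color
Meaning = three


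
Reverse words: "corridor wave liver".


Original: "corridor wave liver"
Words (1..n): corridor | wave | liver
Reversed (n..1): liver | wave | corridor
Result = "liver wave corridor"


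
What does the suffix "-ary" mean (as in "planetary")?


Suffix: -ary
Example: planetary = planet + -ary
Meaning = relating to


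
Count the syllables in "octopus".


Word: "octopus"
Syllable breakdown: oc-to-pus
Counting: 3 parts
= 3 syllables


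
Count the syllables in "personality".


Word: "personality"
Syllable breakdown: per-son-al-i-ty
Counting: 5 parts
= 5 syllables


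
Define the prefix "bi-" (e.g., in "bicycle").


Prefix: bi-
Example: bicycle (bi- + cycle)
Meaning = two


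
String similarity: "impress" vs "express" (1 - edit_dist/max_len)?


Word 1: "impress" (length 7)
Word 2: "express" (length 7)
One optimal edit sequence:
  1. substitute 'i' -> 'e'  (+1)
  2. substitute 'm' -> 'x'  (+1)
  3. keep 'p'
  4. keep 'r'
  5. keep 'e'
  6. keep 's'
  7. keep 's'
Edit distance = 2
Max length = max(7, 7) = 7
Similarity = 1 - 2/7
= 0.7143


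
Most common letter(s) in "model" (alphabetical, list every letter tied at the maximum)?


Word: "model"
Letter counts:
  'd': 1
  'e': 1
  'l': 1
  'm': 1
  'o': 1
Maximum count = 1
Most frequent = 'd', 'e', 'l', 'm', 'o' (1 time each)


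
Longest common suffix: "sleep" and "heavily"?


Word 1: "sleep"
Word 2: "heavily"
Comparing from end:
  Pos -1: 'p' != 'y' (stop)
LCS = "" (length 0)


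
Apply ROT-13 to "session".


Word: "session"
Shift: 13
Each letter → (letter + shift) mod 26:
  's' (18) + 13 = 5 → 'f'
  'e' (4) + 13 = 17 → 'r'
  's' (18) + 13 = 5 → 'f'
  's' (18) + 13 = 5 → 'f'
  'i' (8) + 13 = 21 → 'v'
  'o' (14) + 13 = 1 → 'b'
  'n' (13) + 13 = 0 → 'a'
Result = "frffvba"


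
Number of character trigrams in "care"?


Word: "care" (length 4)
Number of 3-grams = length - 3 + 1 = 4 - 3 + 1
= 2


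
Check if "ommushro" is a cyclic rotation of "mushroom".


Word: "mushroom", Candidate: "ommushro"
Method: check if candidate is substring of word+word
"mushroommushroom" contains "ommushro"? Yes
Is rotation = Yes


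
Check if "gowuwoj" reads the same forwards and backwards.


Word: "gowuwoj"
Reversed: "jowuwog"
Forward == Backward? gowuwoj != jowuwog
Palindrome = No


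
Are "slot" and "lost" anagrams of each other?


Word 1: "slot" → sorted: lost
Word 2: "lost" → sorted: lost
Same letters? lost == lost
Anagram = Yes


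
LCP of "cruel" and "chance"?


Word 1: "cruel"
Word 2: "chance"
Comparing from start:
  Pos 0: 'c' == 'c'
  Pos 1: 'r' != 'h' (stop)
LCP = "c" (length 1)


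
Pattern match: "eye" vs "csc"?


Pattern of "eye": [0, 1, 0]
Pattern of "csc": [0, 1, 0]
Patterns match
Same pattern = Yes


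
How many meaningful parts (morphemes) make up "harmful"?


Word: "harmful"
Morphemes: harm + -ful
Each morpheme carries meaning
= 2 morphemes


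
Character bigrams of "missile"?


Word: "missile" (length 7)
Number of bigrams = 7 - 2 + 1 = 6
  Position 0: "mi"
  Position 1: "is"
  Position 2: "ss"
  Position 3: "si"
  Position 4: "il"
  Position 5: "le"
Bigrams = "mi", "is", "ss", "si", "il", "le"


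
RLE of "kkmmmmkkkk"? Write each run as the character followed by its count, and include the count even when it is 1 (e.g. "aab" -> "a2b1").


String: "kkmmmmkkkk"
Scanning for consecutive runs:
  'k' x 2
  'm' x 4
  'k' x 4
RLE = "k2m4k4"


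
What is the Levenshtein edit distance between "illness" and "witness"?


Word 1: "illness" (length 7)
Word 2: "witness" (length 7)
One optimal edit sequence (insert/delete/substitute each cost 1):
  1. substitute 'i' -> 'w'  (+1)
  2. substitute 'l' -> 'i'  (+1)
  3. substitute 'l' -> 't'  (+1)
  4. keep 'n'
  5. keep 'e'
  6. keep 's'
  7. keep 's'
Total edit operations: 3
Edit distance = 3


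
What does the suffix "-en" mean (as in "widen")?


Suffix: -en
Example: widen = wide + -en, with a spelling change
Meaning = to make / become


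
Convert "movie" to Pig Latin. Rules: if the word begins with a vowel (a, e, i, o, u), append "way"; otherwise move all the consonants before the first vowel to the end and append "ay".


Word: "movie"
Starts with consonant(s) → move to end, add 'ay'
Consonant cluster: "m"
Pig Latin = "oviemay"


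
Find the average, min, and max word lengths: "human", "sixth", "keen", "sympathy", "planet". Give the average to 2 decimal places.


Lengths: "human"=5, "sixth"=5, "keen"=4, "sympathy"=8, "planet"=6
Sum = 28, Count = 5
Average = 28/5 = 5.60
= avg=5.60, min=4, max=8


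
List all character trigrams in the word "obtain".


Word: "obtain" (length 6)
Number of trigrams = 6 - 3 + 1 = 4
  Position 0: "obt"
  Position 1: "bta"
  Position 2: "tai"
  Position 3: "ain"
Trigrams = "obt", "bta", "tai", "ain"


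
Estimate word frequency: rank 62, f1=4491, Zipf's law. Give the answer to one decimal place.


Zipf's law: f(r) = f(1) / r
f(1) = 4491
f(62) = 4491 / 62
= 72.4 occurrences


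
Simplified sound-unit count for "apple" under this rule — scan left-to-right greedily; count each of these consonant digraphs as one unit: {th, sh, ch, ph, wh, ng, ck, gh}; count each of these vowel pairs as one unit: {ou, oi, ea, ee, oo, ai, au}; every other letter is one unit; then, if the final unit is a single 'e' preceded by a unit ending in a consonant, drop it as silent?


Word: "apple" (5 letters)
Left-to-right scan:
  (1) 'a' (letter)
  (2) 'p' (letter)
  (3) 'p' (letter)
  (4) 'l' (letter)
  (5) 'e' (letter)
Units from scan: 5
Final unit is 'e' after a consonant -> drop as silent (-1)
Sound units = 4 units


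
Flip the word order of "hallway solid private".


Original: "hallway solid private"
Words (1..n): hallway | solid | private
Reversed (n..1): private | solid | hallway
Result = "private solid hallway"


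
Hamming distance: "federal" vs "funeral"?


Comparing character by character (same length = 7):
  Pos 0: 'f' vs 'f' =
  Pos 1: 'e' vs 'u' !=
  Pos 2: 'd' vs 'n' !=
  Pos 3: 'e' vs 'e' =
  Pos 4: 'r' vs 'r' =
  Pos 5: 'a' vs 'a' =
  Pos 6: 'l' vs 'l' =
Hamming distance = 2


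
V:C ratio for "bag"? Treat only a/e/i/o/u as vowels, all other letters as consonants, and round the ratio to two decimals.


Word: "bag"
Vowels (a,e,i,o,u): 1
Consonants: 2
Ratio = 1/2
= 0.50


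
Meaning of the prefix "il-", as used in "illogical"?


Prefix: il-
Example: illogical = il- + logical
Meaning = not


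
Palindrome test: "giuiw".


Word: "giuiw"
Reversed: "wiuig"
Forward == Backward? giuiw != wiuig
Palindrome = No


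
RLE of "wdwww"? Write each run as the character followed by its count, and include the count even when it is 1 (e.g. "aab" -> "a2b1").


String: "wdwww"
Scanning for consecutive runs:
  'w' x 1
  'd' x 1
  'w' x 3
RLE = "w1d1w3"


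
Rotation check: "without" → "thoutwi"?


Word: "without", Candidate: "thoutwi"
Method: check if candidate is substring of word+word
"withoutwithout" contains "thoutwi"? Yes
Is rotation = Yes


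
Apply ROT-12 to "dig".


Word: "dig"
Shift: 12
Each letter → (letter + shift) mod 26:
  'd' (3) + 12 = 15 → 'p'
  'i' (8) + 12 = 20 → 'u'
  'g' (6) + 12 = 18 → 's'
Result = "pus"


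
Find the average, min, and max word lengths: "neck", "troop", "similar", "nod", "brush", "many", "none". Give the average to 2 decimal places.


Lengths: "neck"=4, "troop"=5, "similar"=7, "nod"=3, "brush"=5, "many"=4, "none"=4
Sum = 32, Count = 7
Average = 32/7 = 4.57
= avg=4.57, min=3, max=7


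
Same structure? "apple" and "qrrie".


Pattern of "apple": [0, 1, 1, 2, 3]
Pattern of "qrrie": [0, 1, 1, 2, 3]
Patterns match
Same pattern = Yes


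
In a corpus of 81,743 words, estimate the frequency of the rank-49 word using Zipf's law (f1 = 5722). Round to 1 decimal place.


Zipf's law: f(r) = f(1) / r
f(1) = 5722
f(49) = 5722 / 49
= 116.8 occurrences


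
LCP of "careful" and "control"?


Word 1: "careful"
Word 2: "control"
Comparing from start:
  Pos 0: 'c' == 'c'
  Pos 1: 'a' != 'o' (stop)
LCP = "c" (length 1)


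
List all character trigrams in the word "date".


Word: "date" (length 4)
Number of trigrams = 4 - 3 + 1 = 2
  Position 0: "dat"
  Position 1: "ate"
Trigrams = "dat", "ate"


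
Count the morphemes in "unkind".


Word: "unkind"
Morphemes: un- | kind
Each morpheme carries meaning
= 2 morphemes


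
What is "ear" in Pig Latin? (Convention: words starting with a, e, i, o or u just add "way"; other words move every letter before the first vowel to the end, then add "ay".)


Word: "ear"
Starts with vowel → add 'way'
Pig Latin = "earway"


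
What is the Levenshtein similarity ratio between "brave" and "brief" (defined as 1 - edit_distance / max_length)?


Word 1: "brave" (length 5)
Word 2: "brief" (length 5)
One optimal edit sequence:
  1. keep 'b'
  2. keep 'r'
  3. substitute 'a' -> 'i'  (+1)
  4. substitute 'v' -> 'e'  (+1)
  5. substitute 'e' -> 'f'  (+1)
Edit distance = 3
Max length = max(5, 5) = 5
Similarity = 1 - 3/5
= 0.4000


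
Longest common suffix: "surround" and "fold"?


Word 1: "surround"
Word 2: "fold"
Comparing from end:
  Pos -1: 'd' == 'd'
  Pos -2: 'n' != 'l' (stop)
LCS = "d" (length 1)


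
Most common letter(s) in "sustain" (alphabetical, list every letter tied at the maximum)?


Word: "sustain"
Letter counts:
  'a': 1
  'i': 1
  'n': 1
  's': 2
  't': 1
  'u': 1
Maximum count = 2
Most frequent = 's' (2 times each)


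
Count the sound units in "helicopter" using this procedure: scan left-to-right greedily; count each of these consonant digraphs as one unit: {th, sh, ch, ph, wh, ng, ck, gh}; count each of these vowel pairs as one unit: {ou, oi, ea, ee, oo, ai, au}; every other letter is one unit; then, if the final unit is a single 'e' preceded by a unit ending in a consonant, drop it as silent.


Word: "helicopter" (10 letters)
Left-to-right scan:
  [1] 'h' (letter)
  [2] 'e' (letter)
  [3] 'l' (letter)
  [4] 'i' (letter)
  [5] 'c' (letter)
  [6] 'o' (letter)
  [7] 'p' (letter)
  [8] 't' (letter)
  [9] 'e' (letter)
  [10] 'r' (letter)
Units from scan: 10
Sound units = 10 units


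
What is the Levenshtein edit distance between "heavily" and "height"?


Word 1: "heavily" (length 7)
Word 2: "height" (length 6)
One optimal edit sequence (insert/delete/substitute each cost 1):
  1. keep 'h'
  2. keep 'e'
  3. delete 'a'  (+1)
  4. substitute 'v' -> 'i'  (+1)
  5. substitute 'i' -> 'g'  (+1)
  6. substitute 'l' -> 'h'  (+1)
  7. substitute 'y' -> 't'  (+1)
Total edit operations: 5
Edit distance = 5


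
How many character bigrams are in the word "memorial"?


Word: "memorial" (length 8)
Number of 2-grams = length - 2 + 1 = 8 - 2 + 1
= 7


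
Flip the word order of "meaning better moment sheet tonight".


Original: "meaning better moment sheet tonight"
Words (1..n): meaning | better | moment | sheet | tonight
Reversed (n..1): tonight | sheet | moment | better | meaning
Result = "tonight sheet moment better meaning"


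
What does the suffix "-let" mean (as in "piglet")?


Suffix: -let
Example: piglet (pig + -let)
Meaning = small


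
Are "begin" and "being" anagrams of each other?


Word 1: "begin" → sorted: begin
Word 2: "being" → sorted: begin
Same letters? begin == begin
Anagram = Yes


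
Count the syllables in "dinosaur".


Word: "dinosaur"
Syllable breakdown: di | no | saur
Counting: 3 parts
= 3 syllables


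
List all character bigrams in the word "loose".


Word: "loose" (length 5)
Number of bigrams = 5 - 2 + 1 = 4
  Position 0: "lo"
  Position 1: "oo"
  Position 2: "os"
  Position 3: "se"
Bigrams = "lo", "oo", "os", "se"


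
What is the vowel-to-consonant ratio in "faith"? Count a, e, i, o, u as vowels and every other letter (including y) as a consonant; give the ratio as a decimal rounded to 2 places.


Word: "faith"
Vowels (a,e,i,o,u): 2
Consonants: 3
Ratio = 2/3
= 0.67


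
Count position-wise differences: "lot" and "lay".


Comparing character by character (same length = 3):
  Pos 0: 'l' vs 'l' =
  Pos 1: 'o' vs 'a' !=
  Pos 2: 't' vs 'y' !=
Hamming distance = 2


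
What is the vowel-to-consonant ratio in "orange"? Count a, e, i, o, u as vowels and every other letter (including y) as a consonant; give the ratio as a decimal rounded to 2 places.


Word: "orange"
Vowels (a,e,i,o,u): 3
Consonants: 3
Ratio = 3/3
= 1.00


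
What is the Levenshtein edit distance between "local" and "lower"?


Word 1: "local" (length 5)
Word 2: "lower" (length 5)
One optimal edit sequence (insert/delete/substitute each cost 1):
  1. keep 'l'
  2. keep 'o'
  3. substitute 'c' -> 'w'  (+1)
  4. substitute 'a' -> 'e'  (+1)
  5. substitute 'l' -> 'r'  (+1)
Total edit operations: 3
Edit distance = 3


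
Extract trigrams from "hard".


Word: "hard" (length 4)
Number of trigrams = 4 - 3 + 1 = 2
  Position 0: "har"
  Position 1: "ard"
Trigrams = "har", "ard"


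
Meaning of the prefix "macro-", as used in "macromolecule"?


Prefix: macro-
As in: macromolecule -> macro- + molecule
Meaning = large


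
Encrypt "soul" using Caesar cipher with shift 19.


Word: "soul"
Shift: 19
Each letter → (letter + shift) mod 26:
  's' (18) + 19 = 11 → 'l'
  'o' (14) + 19 = 7 → 'h'
  'u' (20) + 19 = 13 → 'n'
  'l' (11) + 19 = 4 → 'e'
Result = "lhne"


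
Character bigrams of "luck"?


Word: "luck" (length 4)
Number of bigrams = 4 - 2 + 1 = 3
  Position 0: "lu"
  Position 1: "uc"
  Position 2: "ck"
Bigrams = "lu", "uc", "ck"


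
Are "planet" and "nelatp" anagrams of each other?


Word 1: "planet" → sorted: aelnpt
Word 2: "nelatp" → sorted: aelnpt
Same letters? aelnpt == aelnpt
Anagram = Yes


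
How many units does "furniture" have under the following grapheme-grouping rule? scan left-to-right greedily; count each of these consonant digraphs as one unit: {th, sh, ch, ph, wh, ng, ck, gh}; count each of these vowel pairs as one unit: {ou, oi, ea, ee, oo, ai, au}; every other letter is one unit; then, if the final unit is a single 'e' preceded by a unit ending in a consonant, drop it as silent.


Word: "furniture" (9 letters)
Left-to-right scan:
  [1] 'f' (letter)
  [2] 'u' (letter)
  [3] 'r' (letter)
  [4] 'n' (letter)
  [5] 'i' (letter)
  [6] 't' (letter)
  [7] 'u' (letter)
  [8] 'r' (letter)
  [9] 'e' (letter)
Units from scan: 9
Final unit is 'e' after a consonant -> drop as silent (-1)
Sound units = 8 units


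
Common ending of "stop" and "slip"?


Word 1: "stop"
Word 2: "slip"
Comparing from end:
  Pos -1: 'p' == 'p'
  Pos -2: 'o' != 'i' (stop)
LCS = "p" (length 1)


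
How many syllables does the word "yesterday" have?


Word: "yesterday"
Syllable breakdown: yes | ter | day
Counting: 3 parts
= 3 syllables


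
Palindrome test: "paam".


Word: "paam"
Reversed: "maap"
Forward == Backward? paam != maap
Palindrome = No


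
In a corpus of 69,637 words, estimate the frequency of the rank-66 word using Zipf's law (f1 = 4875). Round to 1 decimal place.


Zipf's law: f(r) = f(1) / r
f(1) = 4875
f(66) = 4875 / 66
= 73.9 occurrences


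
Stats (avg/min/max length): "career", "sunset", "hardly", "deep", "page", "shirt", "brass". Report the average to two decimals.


Lengths: "career"=6, "sunset"=6, "hardly"=6, "deep"=4, "page"=4, "shirt"=5, "brass"=5
Sum = 36, Count = 7
Average = 36/7 = 5.14
= avg=5.14, min=4, max=6


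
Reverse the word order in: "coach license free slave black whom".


Original: "coach license free slave black whom"
Words (1..n): coach | license | free | slave | black | whom
Reversed (n..1): whom | black | slave | free | license | coach
Result = "whom black slave free license coach"


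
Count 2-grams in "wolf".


Word: "wolf" (length 4)
Number of 2-grams = length - 2 + 1 = 4 - 2 + 1
= 3


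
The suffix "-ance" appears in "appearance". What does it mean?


Suffix: -ance
As in: appearance -> appear + -ance
Meaning = state of


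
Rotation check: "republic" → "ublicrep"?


Word: "republic", Candidate: "ublicrep"
Method: check if candidate is substring of word+word
"republicrepublic" contains "ublicrep"? Yes
Is rotation = Yes


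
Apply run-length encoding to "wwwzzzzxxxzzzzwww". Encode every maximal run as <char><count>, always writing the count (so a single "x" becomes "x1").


String: "wwwzzzzxxxzzzzwww"
Scanning for consecutive runs:
  'w' x 3
  'z' x 4
  'x' x 3
  'z' x 4
  'w' x 3
RLE = "w3z4x3z4w3"


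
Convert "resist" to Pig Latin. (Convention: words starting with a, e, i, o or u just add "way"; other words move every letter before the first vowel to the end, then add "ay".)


Word: "resist"
Starts with consonant(s) → move to end, add 'ay'
Consonant cluster: "r"
Pig Latin = "esistray"


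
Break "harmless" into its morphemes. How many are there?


Word: "harmless"
Morphemes: harm + -less
Each morpheme carries meaning
= 2 morphemes


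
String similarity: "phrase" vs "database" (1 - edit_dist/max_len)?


Word 1: "phrase" (length 6)
Word 2: "database" (length 8)
One optimal edit sequence:
  1. insert 'd'  (+1)
  2. insert 'a'  (+1)
  3. substitute 'p' -> 't'  (+1)
  4. substitute 'h' -> 'a'  (+1)
  5. substitute 'r' -> 'b'  (+1)
  6. keep 'a'
  7. keep 's'
  8. keep 'e'
Edit distance = 5
Max length = max(6, 8) = 8
Similarity = 1 - 5/8
= 0.3750


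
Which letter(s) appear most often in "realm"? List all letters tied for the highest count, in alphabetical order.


Word: "realm"
Letter counts:
  'a': 1
  'e': 1
  'l': 1
  'm': 1
  'r': 1
Maximum count = 1
Most frequent = 'a', 'e', 'l', 'm', 'r' (1 time each)


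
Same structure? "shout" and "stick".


Pattern of "shout": [0, 1, 2, 3, 4]
Pattern of "stick": [0, 1, 2, 3, 4]
Patterns match
Same pattern = Yes


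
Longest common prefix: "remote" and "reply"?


Word 1: "remote"
Word 2: "reply"
Comparing from start:
  Pos 0: 'r' == 'r'
  Pos 1: 'e' == 'e'
  Pos 2: 'm' != 'p' (stop)
LCP = "re" (length 2)


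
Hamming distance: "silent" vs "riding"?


Comparing character by character (same length = 6):
  Pos 0: 's' vs 'r' !=
  Pos 1: 'i' vs 'i' =
  Pos 2: 'l' vs 'd' !=
  Pos 3: 'e' vs 'i' !=
  Pos 4: 'n' vs 'n' =
  Pos 5: 't' vs 'g' !=
Hamming distance = 4


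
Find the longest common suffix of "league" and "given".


Word 1: "league"
Word 2: "given"
Comparing from end:
  Pos -1: 'e' != 'n' (stop)
LCS = "" (length 0)


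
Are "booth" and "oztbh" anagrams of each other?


Word 1: "booth" → sorted: bhoot
Word 2: "oztbh" → sorted: bhotz
Same letters? bhoot != bhotz
Anagram = No


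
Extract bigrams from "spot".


Word: "spot" (length 4)
Number of bigrams = 4 - 2 + 1 = 3
  Position 0: "sp"
  Position 1: "po"
  Position 2: "ot"
Bigrams = "sp", "po", "ot"


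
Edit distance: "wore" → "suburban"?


Word 1: "wore" (length 4)
Word 2: "suburban" (length 8)
One optimal edit sequence (insert/delete/substitute each cost 1):
  1. insert 's'  (+1)
  2. insert 'u'  (+1)
  3. substitute 'w' -> 'b'  (+1)
  4. substitute 'o' -> 'u'  (+1)
  5. keep 'r'
  6. insert 'b'  (+1)
  7. insert 'a'  (+1)
  8. substitute 'e' -> 'n'  (+1)
Total edit operations: 7
Edit distance = 7


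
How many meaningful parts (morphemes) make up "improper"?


Word: "improper"
Morphemes: im- / proper
Each morpheme carries meaning
= 2 morphemes


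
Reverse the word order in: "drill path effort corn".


Original: "drill path effort corn"
Words (1..n): drill | path | effort | corn
Reversed (n..1): corn | effort | path | drill
Result = "corn effort path drill"


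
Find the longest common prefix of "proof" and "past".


Word 1: "proof"
Word 2: "past"
Comparing from start:
  Pos 0: 'p' == 'p'
  Pos 1: 'r' != 'a' (stop)
LCP = "p" (length 1)


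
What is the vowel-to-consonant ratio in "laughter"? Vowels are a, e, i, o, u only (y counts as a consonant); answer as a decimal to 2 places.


Word: "laughter"
Vowels (a,e,i,o,u): 3
Consonants: 5
Ratio = 3/5
= 0.60


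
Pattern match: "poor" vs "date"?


Pattern of "poor": [0, 1, 1, 2]
Pattern of "date": [0, 1, 2, 3]
Patterns do not match
Same pattern = No


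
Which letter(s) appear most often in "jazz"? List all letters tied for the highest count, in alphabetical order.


Word: "jazz"
Letter counts:
  'a': 1
  'j': 1
  'z': 2
Maximum count = 2
Most frequent = 'z' (2 times each)


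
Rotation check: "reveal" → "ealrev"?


Word: "reveal", Candidate: "ealrev"
Method: check if candidate is substring of word+word
"revealreveal" contains "ealrev"? Yes
Is rotation = Yes


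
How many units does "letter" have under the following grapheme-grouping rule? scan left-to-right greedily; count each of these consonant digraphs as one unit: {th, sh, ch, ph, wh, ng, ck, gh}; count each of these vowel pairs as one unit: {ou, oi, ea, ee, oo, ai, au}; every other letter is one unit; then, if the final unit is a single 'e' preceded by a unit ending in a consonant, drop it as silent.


Word: "letter" (6 letters)
Left-to-right scan:
  1. 'l' (letter)
  2. 'e' (letter)
  3. 't' (letter)
  4. 't' (letter)
  5. 'e' (letter)
  6. 'r' (letter)
Units from scan: 6
Sound units = 6 units


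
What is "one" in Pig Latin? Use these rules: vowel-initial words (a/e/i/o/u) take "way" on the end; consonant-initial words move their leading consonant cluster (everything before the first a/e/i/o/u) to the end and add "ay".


Word: "one"
Starts with vowel → add 'way'
Pig Latin = "oneway"


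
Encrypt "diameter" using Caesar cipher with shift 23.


Word: "diameter"
Shift: 23
Each letter → (letter + shift) mod 26:
  'd' (3) + 23 = 0 → 'a'
  'i' (8) + 23 = 5 → 'f'
  'a' (0) + 23 = 23 → 'x'
  'm' (12) + 23 = 9 → 'j'
  'e' (4) + 23 = 1 → 'b'
  't' (19) + 23 = 16 → 'q'
  'e' (4) + 23 = 1 → 'b'
  'r' (17) + 23 = 14 → 'o'
Result = "afxjbqbo"


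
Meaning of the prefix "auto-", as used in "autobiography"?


Prefix: auto-
Example: autobiography = auto- + biography
Meaning = self


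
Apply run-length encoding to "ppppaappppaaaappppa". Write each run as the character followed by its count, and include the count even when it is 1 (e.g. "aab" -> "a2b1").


String: "ppppaappppaaaappppa"
Scanning for consecutive runs:
  'p' x 4
  'a' x 2
  'p' x 4
  'a' x 4
  'p' x 4
  'a' x 1
RLE = "p4a2p4a4p4a1"


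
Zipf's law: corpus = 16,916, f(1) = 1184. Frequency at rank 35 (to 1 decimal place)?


Zipf's law: f(r) = f(1) / r
f(1) = 1184
f(35) = 1184 / 35
= 33.8 occurrences


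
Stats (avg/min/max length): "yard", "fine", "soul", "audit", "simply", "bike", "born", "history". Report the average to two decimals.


Lengths: "yard"=4, "fine"=4, "soul"=4, "audit"=5, "simply"=6, "bike"=4, "born"=4, "history"=7
Sum = 38, Count = 8
Average = 38/8 = 4.75
= avg=4.75, min=4, max=7


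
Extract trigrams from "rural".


Word: "rural" (length 5)
Number of trigrams = 5 - 3 + 1 = 3
  Position 0: "rur"
  Position 1: "ura"
  Position 2: "ral"
Trigrams = "rur", "ura", "ral"


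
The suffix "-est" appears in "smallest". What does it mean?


Suffix: -est
Example: smallest = small + -est
Meaning = most


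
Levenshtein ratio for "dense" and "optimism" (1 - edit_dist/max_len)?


Word 1: "dense" (length 5)
Word 2: "optimism" (length 8)
One optimal edit sequence:
  1. insert 'o'  (+1)
  2. insert 'p'  (+1)
  3. insert 't'  (+1)
  4. substitute 'd' -> 'i'  (+1)
  5. substitute 'e' -> 'm'  (+1)
  6. substitute 'n' -> 'i'  (+1)
  7. keep 's'
  8. substitute 'e' -> 'm'  (+1)
Edit distance = 7
Max length = max(5, 8) = 8
Similarity = 1 - 7/8
= 0.1250


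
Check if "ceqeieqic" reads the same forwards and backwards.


Word: "ceqeieqic"
Reversed: "ciqeieqec"
Forward == Backward? ceqeieqic != ciqeieqec
Palindrome = No


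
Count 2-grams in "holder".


Word: "holder" (length 6)
Number of 2-grams = length - 2 + 1 = 6 - 2 + 1
= 5


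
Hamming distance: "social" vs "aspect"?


Comparing character by character (same length = 6):
  Pos 0: 's' vs 'a' !=
  Pos 1: 'o' vs 's' !=
  Pos 2: 'c' vs 'p' !=
  Pos 3: 'i' vs 'e' !=
  Pos 4: 'a' vs 'c' !=
  Pos 5: 'l' vs 't' !=
Hamming distance = 6


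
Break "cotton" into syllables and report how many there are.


Word: "cotton"
Syllable breakdown: cot · ton
Counting: 2 parts
= 2 syllables


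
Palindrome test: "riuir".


Word: "riuir"
Reversed: "riuir"
Forward == Backward? riuir == riuir
Palindrome = Yes


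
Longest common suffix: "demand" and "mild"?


Word 1: "demand"
Word 2: "mild"
Comparing from end:
  Pos -1: 'd' == 'd'
  Pos -2: 'n' != 'l' (stop)
LCS = "d" (length 1)


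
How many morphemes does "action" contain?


Word: "action"
Morphemes: act | -ion
Each morpheme carries meaning
= 2 morphemes


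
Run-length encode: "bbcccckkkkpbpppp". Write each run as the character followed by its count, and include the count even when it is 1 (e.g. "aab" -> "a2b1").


String: "bbcccckkkkpbpppp"
Scanning for consecutive runs:
  'b' x 2
  'c' x 4
  'k' x 4
  'p' x 1
  'b' x 1
  'p' x 4
RLE = "b2c4k4p1b1p4"


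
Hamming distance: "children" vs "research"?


Comparing character by character (same length = 8):
  Pos 0: 'c' vs 'r' !=
  Pos 1: 'h' vs 'e' !=
  Pos 2: 'i' vs 's' !=
  Pos 3: 'l' vs 'e' !=
  Pos 4: 'd' vs 'a' !=
  Pos 5: 'r' vs 'r' =
  Pos 6: 'e' vs 'c' !=
  Pos 7: 'n' vs 'h' !=
Hamming distance = 7


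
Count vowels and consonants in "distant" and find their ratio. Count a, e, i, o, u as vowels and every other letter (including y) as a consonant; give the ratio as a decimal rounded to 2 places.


Word: "distant"
Vowels (a,e,i,o,u): 2
Consonants: 5
Ratio = 2/5
= 0.40


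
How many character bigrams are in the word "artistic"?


Word: "artistic" (length 8)
Number of 2-grams = length - 2 + 1 = 8 - 2 + 1
= 7


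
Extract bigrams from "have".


Word: "have" (length 4)
Number of bigrams = 4 - 2 + 1 = 3
  Position 0: "ha"
  Position 1: "av"
  Position 2: "ve"
Bigrams = "ha", "av", "ve"


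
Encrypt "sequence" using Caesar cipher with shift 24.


Word: "sequence"
Shift: 24
Each letter → (letter + shift) mod 26:
  's' (18) + 24 = 16 → 'q'
  'e' (4) + 24 = 2 → 'c'
  'q' (16) + 24 = 14 → 'o'
  'u' (20) + 24 = 18 → 's'
  'e' (4) + 24 = 2 → 'c'
  'n' (13) + 24 = 11 → 'l'
  'c' (2) + 24 = 0 → 'a'
  'e' (4) + 24 = 2 → 'c'
Result = "qcosclac"


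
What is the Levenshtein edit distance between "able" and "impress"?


Word 1: "able" (length 4)
Word 2: "impress" (length 7)
One optimal edit sequence (insert/delete/substitute each cost 1):
  1. insert 'i'  (+1)
  2. substitute 'a' -> 'm'  (+1)
  3. substitute 'b' -> 'p'  (+1)
  4. substitute 'l' -> 'r'  (+1)
  5. keep 'e'
  6. insert 's'  (+1)
  7. insert 's'  (+1)
Total edit operations: 6
Edit distance = 6


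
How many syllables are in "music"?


Word: "music"
Syllable breakdown: mu / sic
Counting: 2 parts
= 2 syllables


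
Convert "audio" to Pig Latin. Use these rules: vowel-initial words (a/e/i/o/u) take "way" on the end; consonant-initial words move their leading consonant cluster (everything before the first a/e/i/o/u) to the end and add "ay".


Word: "audio"
Starts with vowel → add 'way'
Pig Latin = "audioway"


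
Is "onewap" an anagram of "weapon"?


Word 1: "weapon" → sorted: aenopw
Word 2: "onewap" → sorted: aenopw
Same letters? aenopw == aenopw
Anagram = Yes


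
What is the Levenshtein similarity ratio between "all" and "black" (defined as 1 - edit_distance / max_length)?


Word 1: "all" (length 3)
Word 2: "black" (length 5)
One optimal edit sequence:
  1. insert 'b'  (+1)
  2. insert 'l'  (+1)
  3. keep 'a'
  4. substitute 'l' -> 'c'  (+1)
  5. substitute 'l' -> 'k'  (+1)
Edit distance = 4
Max length = max(3, 5) = 5
Similarity = 1 - 4/5
= 0.2000


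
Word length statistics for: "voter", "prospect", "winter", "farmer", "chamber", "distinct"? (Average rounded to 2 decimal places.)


Lengths: "voter"=5, "prospect"=8, "winter"=6, "farmer"=6, "chamber"=7, "distinct"=8
Sum = 40, Count = 6
Average = 40/6 = 6.67
= avg=6.67, min=5, max=8


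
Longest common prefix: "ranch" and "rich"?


Word 1: "ranch"
Word 2: "rich"
Comparing from start:
  Pos 0: 'r' == 'r'
  Pos 1: 'a' != 'i' (stop)
LCP = "r" (length 1)


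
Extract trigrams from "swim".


Word: "swim" (length 4)
Number of trigrams = 4 - 3 + 1 = 2
  Position 0: "swi"
  Position 1: "wim"
Trigrams = "swi", "wim"


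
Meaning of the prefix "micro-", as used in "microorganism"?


Prefix: micro-
Example: microorganism = micro- + organism
Meaning = small


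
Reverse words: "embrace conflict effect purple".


Original: "embrace conflict effect purple"
Words (1..n): embrace | conflict | effect | purple
Reversed (n..1): purple | effect | conflict | embrace
Result = "purple effect conflict embrace"


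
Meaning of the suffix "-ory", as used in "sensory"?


Suffix: -ory
Example: sensory = sense + -ory, with a spelling change
Meaning = relating to / place for


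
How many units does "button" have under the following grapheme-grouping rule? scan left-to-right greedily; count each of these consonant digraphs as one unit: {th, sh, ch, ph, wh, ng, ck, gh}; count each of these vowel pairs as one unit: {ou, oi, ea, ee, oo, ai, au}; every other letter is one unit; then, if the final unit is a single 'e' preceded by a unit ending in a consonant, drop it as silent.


Word: "button" (6 letters)
Left-to-right scan:
  1. 'b' (letter)
  2. 'u' (letter)
  3. 't' (letter)
  4. 't' (letter)
  5. 'o' (letter)
  6. 'n' (letter)
Units from scan: 6
Sound units = 6 units


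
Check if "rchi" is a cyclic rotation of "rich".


Word: "rich", Candidate: "rchi"
Method: check if candidate is substring of word+word
"richrich" contains "rchi"? No
Is rotation = No


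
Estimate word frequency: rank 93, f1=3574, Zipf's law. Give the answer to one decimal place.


Zipf's law: f(r) = f(1) / r
f(1) = 3574
f(93) = 3574 / 93
= 38.4 occurrences


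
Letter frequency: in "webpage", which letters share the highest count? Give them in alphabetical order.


Word: "webpage"
Letter counts:
  'a': 1
  'b': 1
  'e': 2
  'g': 1
  'p': 1
  'w': 1
Maximum count = 2
Most frequent = 'e' (2 times each)


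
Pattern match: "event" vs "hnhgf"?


Pattern of "event": [0, 1, 0, 2, 3]
Pattern of "hnhgf": [0, 1, 0, 2, 3]
Patterns match
Same pattern = Yes


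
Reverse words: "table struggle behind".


Original: "table struggle behind"
Words (1..n): table | struggle | behind
Reversed (n..1): behind | struggle | table
Result = "behind struggle table"


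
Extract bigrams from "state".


Word: "state" (length 5)
Number of bigrams = 5 - 2 + 1 = 4
  Position 0: "st"
  Position 1: "ta"
  Position 2: "at"
  Position 3: "te"
Bigrams = "st", "ta", "at", "te"


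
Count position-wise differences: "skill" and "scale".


Comparing character by character (same length = 5):
  Pos 0: 's' vs 's' =
  Pos 1: 'k' vs 'c' !=
  Pos 2: 'i' vs 'a' !=
  Pos 3: 'l' vs 'l' =
  Pos 4: 'l' vs 'e' !=
Hamming distance = 3


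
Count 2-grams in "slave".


Word: "slave" (length 5)
Number of 2-grams = length - 2 + 1 = 5 - 2 + 1
= 4


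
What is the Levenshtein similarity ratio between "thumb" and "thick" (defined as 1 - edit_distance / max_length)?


Word 1: "thumb" (length 5)
Word 2: "thick" (length 5)
One optimal edit sequence:
  1. keep 't'
  2. keep 'h'
  3. substitute 'u' -> 'i'  (+1)
  4. substitute 'm' -> 'c'  (+1)
  5. substitute 'b' -> 'k'  (+1)
Edit distance = 3
Max length = max(5, 5) = 5
Similarity = 1 - 3/5
= 0.4000


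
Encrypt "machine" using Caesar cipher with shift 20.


Word: "machine"
Shift: 20
Each letter → (letter + shift) mod 26:
  'm' (12) + 20 = 6 → 'g'
  'a' (0) + 20 = 20 → 'u'
  'c' (2) + 20 = 22 → 'w'
  'h' (7) + 20 = 1 → 'b'
  'i' (8) + 20 = 2 → 'c'
  'n' (13) + 20 = 7 → 'h'
  'e' (4) + 20 = 24 → 'y'
Result = "guwbchy"
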